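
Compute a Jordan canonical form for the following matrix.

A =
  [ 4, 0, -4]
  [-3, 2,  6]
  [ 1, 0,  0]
J_2(2) ⊕ J_1(2)

The characteristic polynomial is
  det(x·I − A) = x^3 - 6*x^2 + 12*x - 8 = (x - 2)^3

Eigenvalues and multiplicities (the geometric multiplicity of λ is n − rank(A − λI), which equals the number of Jordan blocks for λ):
  λ = 2: algebraic multiplicity = 3, geometric multiplicity = 2

Determining the block sizes for each eigenvalue:
  λ = 2: 2 blocks summing to 3 forces exactly one block of size 2 and the rest size 1 → block sizes [2, 1]

Assembling the blocks gives a Jordan form
J =
  [2, 1, 0]
  [0, 2, 0]
  [0, 0, 2]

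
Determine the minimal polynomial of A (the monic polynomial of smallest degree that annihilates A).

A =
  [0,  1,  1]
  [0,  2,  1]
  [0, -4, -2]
x^3

The characteristic polynomial is χ_A(x) = x^3, so the eigenvalues are known. The minimal polynomial is
  m_A(x) = Π_λ (x − λ)^{k_λ}
where k_λ is the size of the *largest* Jordan block for λ (equivalently, the smallest k with (A − λI)^k v = 0 for every generalised eigenvector v of λ).

  λ = 0: largest Jordan block has size 3, contributing (x − 0)^3

So m_A(x) = x^3 = x^3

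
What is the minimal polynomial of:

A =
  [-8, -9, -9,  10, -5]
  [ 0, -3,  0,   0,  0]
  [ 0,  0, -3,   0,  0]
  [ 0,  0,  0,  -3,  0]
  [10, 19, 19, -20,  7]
x^3 + 4*x^2 - 3*x - 18

The characteristic polynomial is χ_A(x) = (x - 2)*(x + 3)^4, so the eigenvalues are known. The minimal polynomial is
  m_A(x) = Π_λ (x − λ)^{k_λ}
where k_λ is the size of the *largest* Jordan block for λ (equivalently, the smallest k with (A − λI)^k v = 0 for every generalised eigenvector v of λ).

  λ = -3: largest Jordan block has size 2, contributing (x + 3)^2
  λ = 2: largest Jordan block has size 1, contributing (x − 2)

So m_A(x) = (x - 2)*(x + 3)^2 = x^3 + 4*x^2 - 3*x - 18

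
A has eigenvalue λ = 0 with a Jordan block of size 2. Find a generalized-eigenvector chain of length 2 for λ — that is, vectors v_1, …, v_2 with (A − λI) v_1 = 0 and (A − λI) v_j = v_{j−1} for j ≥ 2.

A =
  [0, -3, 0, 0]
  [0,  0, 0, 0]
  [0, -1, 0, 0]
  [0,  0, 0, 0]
A Jordan chain for λ = 0 of length 2:
v_1 = (-3, 0, -1, 0)ᵀ
v_2 = (0, 1, 0, 0)ᵀ

Let N = A − (0)·I. We want v_2 with N^2 v_2 = 0 but N^1 v_2 ≠ 0; then v_{j-1} := N · v_j for j = 2, …, 2.

Pick v_2 = (0, 1, 0, 0)ᵀ.
Then v_1 = N · v_2 = (-3, 0, -1, 0)ᵀ.

Sanity check: (A − (0)·I) v_1 = (0, 0, 0, 0)ᵀ = 0. ✓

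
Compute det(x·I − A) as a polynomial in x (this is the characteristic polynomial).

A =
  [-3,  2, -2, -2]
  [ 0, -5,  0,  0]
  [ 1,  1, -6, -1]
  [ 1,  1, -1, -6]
x^4 + 20*x^3 + 150*x^2 + 500*x + 625

Expanding det(x·I − A) (e.g. by cofactor expansion or by noting that A is similar to its Jordan form J, which has the same characteristic polynomial as A) gives
  χ_A(x) = x^4 + 20*x^3 + 150*x^2 + 500*x + 625
which factors as (x + 5)^4. The eigenvalues (with algebraic multiplicities) are λ = -5 with multiplicity 4.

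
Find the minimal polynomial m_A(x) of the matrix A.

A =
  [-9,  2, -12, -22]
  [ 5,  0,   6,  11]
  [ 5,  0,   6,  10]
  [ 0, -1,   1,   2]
x^3 + 2*x^2 - 7*x + 4

The characteristic polynomial is χ_A(x) = (x - 1)^3*(x + 4), so the eigenvalues are known. The minimal polynomial is
  m_A(x) = Π_λ (x − λ)^{k_λ}
where k_λ is the size of the *largest* Jordan block for λ (equivalently, the smallest k with (A − λI)^k v = 0 for every generalised eigenvector v of λ).

  λ = -4: largest Jordan block has size 1, contributing (x + 4)
  λ = 1: largest Jordan block has size 2, contributing (x − 1)^2

So m_A(x) = (x - 1)^2*(x + 4) = x^3 + 2*x^2 - 7*x + 4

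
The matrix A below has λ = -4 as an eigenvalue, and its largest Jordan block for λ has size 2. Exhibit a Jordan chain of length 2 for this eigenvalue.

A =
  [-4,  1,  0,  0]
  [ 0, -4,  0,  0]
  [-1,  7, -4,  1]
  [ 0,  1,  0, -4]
A Jordan chain for λ = -4 of length 2:
v_1 = (0, 0, -1, 0)ᵀ
v_2 = (1, 0, 0, 0)ᵀ

Let N = A − (-4)·I. We want v_2 with N^2 v_2 = 0 but N^1 v_2 ≠ 0; then v_{j-1} := N · v_j for j = 2, …, 2.

Pick v_2 = (1, 0, 0, 0)ᵀ.
Then v_1 = N · v_2 = (0, 0, -1, 0)ᵀ.

Sanity check: (A − (-4)·I) v_1 = (0, 0, 0, 0)ᵀ = 0. ✓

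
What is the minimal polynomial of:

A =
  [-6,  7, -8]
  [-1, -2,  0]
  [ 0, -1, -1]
x^3 + 9*x^2 + 27*x + 27

The characteristic polynomial is χ_A(x) = (x + 3)^3, so the eigenvalues are known. The minimal polynomial is
  m_A(x) = Π_λ (x − λ)^{k_λ}
where k_λ is the size of the *largest* Jordan block for λ (equivalently, the smallest k with (A − λI)^k v = 0 for every generalised eigenvector v of λ).

  λ = -3: largest Jordan block has size 3, contributing (x + 3)^3

So m_A(x) = (x + 3)^3 = x^3 + 9*x^2 + 27*x + 27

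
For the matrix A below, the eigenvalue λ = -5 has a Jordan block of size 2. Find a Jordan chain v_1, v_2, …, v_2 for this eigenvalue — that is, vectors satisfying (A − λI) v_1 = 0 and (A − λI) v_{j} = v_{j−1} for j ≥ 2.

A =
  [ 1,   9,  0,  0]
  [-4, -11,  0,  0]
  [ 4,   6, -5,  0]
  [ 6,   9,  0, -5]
A Jordan chain for λ = -5 of length 2:
v_1 = (6, -4, 4, 6)ᵀ
v_2 = (1, 0, 0, 0)ᵀ

Let N = A − (-5)·I. We want v_2 with N^2 v_2 = 0 but N^1 v_2 ≠ 0; then v_{j-1} := N · v_j for j = 2, …, 2.

Pick v_2 = (1, 0, 0, 0)ᵀ.
Then v_1 = N · v_2 = (6, -4, 4, 6)ᵀ.

Sanity check: (A − (-5)·I) v_1 = (0, 0, 0, 0)ᵀ = 0. ✓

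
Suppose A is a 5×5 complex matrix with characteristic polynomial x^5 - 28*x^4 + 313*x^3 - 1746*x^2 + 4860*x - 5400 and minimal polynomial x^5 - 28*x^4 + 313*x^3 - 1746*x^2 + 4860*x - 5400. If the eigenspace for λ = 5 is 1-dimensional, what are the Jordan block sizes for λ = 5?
Block sizes for λ = 5: [2]

Step 1 — from the characteristic polynomial, algebraic multiplicity of λ = 5 is 2. From dim ker(A − (5)·I) = 1, there are exactly 1 Jordan blocks for λ = 5.
Step 2 — from the minimal polynomial, the factor (x − 5)^2 tells us the largest block for λ = 5 has size 2.
Step 3 — with total size 2, 1 blocks, and largest block 2, the block sizes (in nonincreasing order) are [2].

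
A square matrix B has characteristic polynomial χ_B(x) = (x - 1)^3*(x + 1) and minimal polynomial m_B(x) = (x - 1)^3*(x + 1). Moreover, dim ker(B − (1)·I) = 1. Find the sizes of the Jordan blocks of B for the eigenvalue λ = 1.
Block sizes for λ = 1: [3]

Step 1 — from the characteristic polynomial, algebraic multiplicity of λ = 1 is 3. From dim ker(B − (1)·I) = 1, there are exactly 1 Jordan blocks for λ = 1.
Step 2 — from the minimal polynomial, the factor (x − 1)^3 tells us the largest block for λ = 1 has size 3.
Step 3 — with total size 3, 1 blocks, and largest block 3, the block sizes (in nonincreasing order) are [3].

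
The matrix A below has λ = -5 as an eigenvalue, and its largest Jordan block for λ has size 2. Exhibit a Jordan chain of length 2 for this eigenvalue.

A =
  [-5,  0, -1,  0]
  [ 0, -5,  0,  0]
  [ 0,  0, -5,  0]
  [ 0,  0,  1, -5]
A Jordan chain for λ = -5 of length 2:
v_1 = (-1, 0, 0, 1)ᵀ
v_2 = (0, 0, 1, 0)ᵀ

Let N = A − (-5)·I. We want v_2 with N^2 v_2 = 0 but N^1 v_2 ≠ 0; then v_{j-1} := N · v_j for j = 2, …, 2.

Pick v_2 = (0, 0, 1, 0)ᵀ.
Then v_1 = N · v_2 = (-1, 0, 0, 1)ᵀ.

Sanity check: (A − (-5)·I) v_1 = (0, 0, 0, 0)ᵀ = 0. ✓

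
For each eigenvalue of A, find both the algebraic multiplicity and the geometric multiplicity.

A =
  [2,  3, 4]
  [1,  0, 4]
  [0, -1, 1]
λ = 1: alg = 3, geom = 1

Step 1 — factor the characteristic polynomial to read off the algebraic multiplicities:
  χ_A(x) = (x - 1)^3

Step 2 — compute geometric multiplicities via the rank-nullity identity g(λ) = n − rank(A − λI):
  rank(A − (1)·I) = 2, so dim ker(A − (1)·I) = n − 2 = 1

Summary:
  λ = 1: algebraic multiplicity = 3, geometric multiplicity = 1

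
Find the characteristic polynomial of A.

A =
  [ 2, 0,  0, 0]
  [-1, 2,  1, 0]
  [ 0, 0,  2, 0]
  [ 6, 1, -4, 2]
x^4 - 8*x^3 + 24*x^2 - 32*x + 16

Expanding det(x·I − A) (e.g. by cofactor expansion or by noting that A is similar to its Jordan form J, which has the same characteristic polynomial as A) gives
  χ_A(x) = x^4 - 8*x^3 + 24*x^2 - 32*x + 16
which factors as (x - 2)^4. The eigenvalues (with algebraic multiplicities) are λ = 2 with multiplicity 4.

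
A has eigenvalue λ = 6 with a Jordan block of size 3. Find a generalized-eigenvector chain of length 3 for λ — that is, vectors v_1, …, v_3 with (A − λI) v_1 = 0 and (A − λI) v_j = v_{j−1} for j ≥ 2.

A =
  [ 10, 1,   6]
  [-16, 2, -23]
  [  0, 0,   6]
A Jordan chain for λ = 6 of length 3:
v_1 = (1, -4, 0)ᵀ
v_2 = (6, -23, 0)ᵀ
v_3 = (0, 0, 1)ᵀ

Let N = A − (6)·I. We want v_3 with N^3 v_3 = 0 but N^2 v_3 ≠ 0; then v_{j-1} := N · v_j for j = 3, …, 2.

Pick v_3 = (0, 0, 1)ᵀ.
Then v_2 = N · v_3 = (6, -23, 0)ᵀ.
Then v_1 = N · v_2 = (1, -4, 0)ᵀ.

Sanity check: (A − (6)·I) v_1 = (0, 0, 0)ᵀ = 0. ✓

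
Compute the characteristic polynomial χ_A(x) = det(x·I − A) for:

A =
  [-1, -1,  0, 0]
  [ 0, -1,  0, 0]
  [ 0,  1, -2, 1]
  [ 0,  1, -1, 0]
x^4 + 4*x^3 + 6*x^2 + 4*x + 1

Expanding det(x·I − A) (e.g. by cofactor expansion or by noting that A is similar to its Jordan form J, which has the same characteristic polynomial as A) gives
  χ_A(x) = x^4 + 4*x^3 + 6*x^2 + 4*x + 1
which factors as (x + 1)^4. The eigenvalues (with algebraic multiplicities) are λ = -1 with multiplicity 4.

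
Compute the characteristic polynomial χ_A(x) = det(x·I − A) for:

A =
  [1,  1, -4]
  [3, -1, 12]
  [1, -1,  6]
x^3 - 6*x^2 + 12*x - 8

Expanding det(x·I − A) (e.g. by cofactor expansion or by noting that A is similar to its Jordan form J, which has the same characteristic polynomial as A) gives
  χ_A(x) = x^3 - 6*x^2 + 12*x - 8
which factors as (x - 2)^3. The eigenvalues (with algebraic multiplicities) are λ = 2 with multiplicity 3.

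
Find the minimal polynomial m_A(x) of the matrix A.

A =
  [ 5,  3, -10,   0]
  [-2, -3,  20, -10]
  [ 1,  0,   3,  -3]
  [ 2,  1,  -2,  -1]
x^2 - 2*x + 1

The characteristic polynomial is χ_A(x) = (x - 1)^4, so the eigenvalues are known. The minimal polynomial is
  m_A(x) = Π_λ (x − λ)^{k_λ}
where k_λ is the size of the *largest* Jordan block for λ (equivalently, the smallest k with (A − λI)^k v = 0 for every generalised eigenvector v of λ).

  λ = 1: largest Jordan block has size 2, contributing (x − 1)^2

So m_A(x) = (x - 1)^2 = x^2 - 2*x + 1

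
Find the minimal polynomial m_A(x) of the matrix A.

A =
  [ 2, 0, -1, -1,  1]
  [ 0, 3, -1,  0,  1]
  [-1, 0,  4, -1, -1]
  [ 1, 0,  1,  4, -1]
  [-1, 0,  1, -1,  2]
x^2 - 6*x + 9

The characteristic polynomial is χ_A(x) = (x - 3)^5, so the eigenvalues are known. The minimal polynomial is
  m_A(x) = Π_λ (x − λ)^{k_λ}
where k_λ is the size of the *largest* Jordan block for λ (equivalently, the smallest k with (A − λI)^k v = 0 for every generalised eigenvector v of λ).

  λ = 3: largest Jordan block has size 2, contributing (x − 3)^2

So m_A(x) = (x - 3)^2 = x^2 - 6*x + 9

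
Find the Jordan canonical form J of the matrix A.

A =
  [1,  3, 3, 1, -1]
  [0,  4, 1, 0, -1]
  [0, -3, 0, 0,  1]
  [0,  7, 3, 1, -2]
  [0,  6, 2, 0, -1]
J_3(1) ⊕ J_2(1)

The characteristic polynomial is
  det(x·I − A) = x^5 - 5*x^4 + 10*x^3 - 10*x^2 + 5*x - 1 = (x - 1)^5

Eigenvalues and multiplicities (the geometric multiplicity of λ is n − rank(A − λI), which equals the number of Jordan blocks for λ):
  λ = 1: algebraic multiplicity = 5, geometric multiplicity = 2

Determining the block sizes for each eigenvalue:
  λ = 1: with am = 5 and gm = 2, the partition is not yet determined (e.g. several partitions of 5 into 2 parts exist). Let N = A − (1)·I. Computing rank(N^1) = 3, rank(N^2) = 1, rank(N^3) = 0; the number of blocks of size ≥ j is rank(N^{j−1}) − rank(N^j), giving [2, 2, 1]. So we have 1 block(s) of size 3, 1 block(s) of size 2 → block sizes [3, 2]

Assembling the blocks gives a Jordan form
J =
  [1, 1, 0, 0, 0]
  [0, 1, 1, 0, 0]
  [0, 0, 1, 0, 0]
  [0, 0, 0, 1, 1]
  [0, 0, 0, 0, 1]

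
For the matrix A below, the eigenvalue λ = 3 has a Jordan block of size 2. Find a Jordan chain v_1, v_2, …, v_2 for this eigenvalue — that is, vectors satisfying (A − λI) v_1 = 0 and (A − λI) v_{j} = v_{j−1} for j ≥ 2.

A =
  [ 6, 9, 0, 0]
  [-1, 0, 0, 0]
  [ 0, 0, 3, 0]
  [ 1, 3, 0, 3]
A Jordan chain for λ = 3 of length 2:
v_1 = (3, -1, 0, 1)ᵀ
v_2 = (1, 0, 0, 0)ᵀ

Let N = A − (3)·I. We want v_2 with N^2 v_2 = 0 but N^1 v_2 ≠ 0; then v_{j-1} := N · v_j for j = 2, …, 2.

Pick v_2 = (1, 0, 0, 0)ᵀ.
Then v_1 = N · v_2 = (3, -1, 0, 1)ᵀ.

Sanity check: (A − (3)·I) v_1 = (0, 0, 0, 0)ᵀ = 0. ✓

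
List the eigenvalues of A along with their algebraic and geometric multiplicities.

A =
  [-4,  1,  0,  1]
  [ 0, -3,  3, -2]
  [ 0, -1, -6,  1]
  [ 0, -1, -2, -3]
λ = -4: alg = 4, geom = 2

Step 1 — factor the characteristic polynomial to read off the algebraic multiplicities:
  χ_A(x) = (x + 4)^4

Step 2 — compute geometric multiplicities via the rank-nullity identity g(λ) = n − rank(A − λI):
  rank(A − (-4)·I) = 2, so dim ker(A − (-4)·I) = n − 2 = 2

Summary:
  λ = -4: algebraic multiplicity = 4, geometric multiplicity = 2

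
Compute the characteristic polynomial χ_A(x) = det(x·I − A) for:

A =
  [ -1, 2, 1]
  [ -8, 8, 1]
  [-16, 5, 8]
x^3 - 15*x^2 + 75*x - 125

Expanding det(x·I − A) (e.g. by cofactor expansion or by noting that A is similar to its Jordan form J, which has the same characteristic polynomial as A) gives
  χ_A(x) = x^3 - 15*x^2 + 75*x - 125
which factors as (x - 5)^3. The eigenvalues (with algebraic multiplicities) are λ = 5 with multiplicity 3.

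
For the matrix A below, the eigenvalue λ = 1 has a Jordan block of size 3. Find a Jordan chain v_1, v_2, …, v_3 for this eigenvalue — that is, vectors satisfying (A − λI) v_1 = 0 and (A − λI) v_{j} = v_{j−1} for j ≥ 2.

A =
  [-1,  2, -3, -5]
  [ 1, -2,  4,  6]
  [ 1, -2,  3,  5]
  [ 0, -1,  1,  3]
A Jordan chain for λ = 1 of length 3:
v_1 = (1, -3, -1, -1)ᵀ
v_2 = (2, -3, -2, -1)ᵀ
v_3 = (0, 1, 0, 0)ᵀ

Let N = A − (1)·I. We want v_3 with N^3 v_3 = 0 but N^2 v_3 ≠ 0; then v_{j-1} := N · v_j for j = 3, …, 2.

Pick v_3 = (0, 1, 0, 0)ᵀ.
Then v_2 = N · v_3 = (2, -3, -2, -1)ᵀ.
Then v_1 = N · v_2 = (1, -3, -1, -1)ᵀ.

Sanity check: (A − (1)·I) v_1 = (0, 0, 0, 0)ᵀ = 0. ✓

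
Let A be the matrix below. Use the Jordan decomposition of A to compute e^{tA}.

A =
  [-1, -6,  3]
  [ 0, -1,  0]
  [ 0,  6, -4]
e^{tA} =
  [exp(-t), -2*exp(-t) + 2*exp(-4*t), exp(-t) - exp(-4*t)]
  [0, exp(-t), 0]
  [0, 2*exp(-t) - 2*exp(-4*t), exp(-4*t)]

Strategy: write A = P · J · P⁻¹ where J is a Jordan canonical form, so e^{tA} = P · e^{tJ} · P⁻¹, and e^{tJ} can be computed block-by-block.

A has Jordan form
J =
  [-4,  0,  0]
  [ 0, -1,  0]
  [ 0,  0, -1]
(up to reordering of blocks).

Per-block formulas:
  For a 1×1 block at λ = -4: exp(t · [-4]) = [e^(-4t)].
  For a 1×1 block at λ = -1: exp(t · [-1]) = [e^(-1t)].

After assembling e^{tJ} and conjugating by P, we get:

e^{tA} =
  [exp(-t), -2*exp(-t) + 2*exp(-4*t), exp(-t) - exp(-4*t)]
  [0, exp(-t), 0]
  [0, 2*exp(-t) - 2*exp(-4*t), exp(-4*t)]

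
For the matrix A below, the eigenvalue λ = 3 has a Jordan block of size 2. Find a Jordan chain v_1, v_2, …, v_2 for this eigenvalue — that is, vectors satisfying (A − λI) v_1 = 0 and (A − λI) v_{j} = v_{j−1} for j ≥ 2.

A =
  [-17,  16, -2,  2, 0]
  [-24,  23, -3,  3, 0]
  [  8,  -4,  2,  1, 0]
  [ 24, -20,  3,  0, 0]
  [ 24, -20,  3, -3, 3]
A Jordan chain for λ = 3 of length 2:
v_1 = (8, 12, 4, -12, -12)ᵀ
v_2 = (2, 3, 0, 0, 0)ᵀ

Let N = A − (3)·I. We want v_2 with N^2 v_2 = 0 but N^1 v_2 ≠ 0; then v_{j-1} := N · v_j for j = 2, …, 2.

Pick v_2 = (2, 3, 0, 0, 0)ᵀ.
Then v_1 = N · v_2 = (8, 12, 4, -12, -12)ᵀ.

Sanity check: (A − (3)·I) v_1 = (0, 0, 0, 0, 0)ᵀ = 0. ✓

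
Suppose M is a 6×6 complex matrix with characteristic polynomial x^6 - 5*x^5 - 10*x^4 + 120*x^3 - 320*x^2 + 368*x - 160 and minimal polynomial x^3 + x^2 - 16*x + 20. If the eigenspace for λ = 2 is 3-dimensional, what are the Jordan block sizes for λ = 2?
Block sizes for λ = 2: [2, 2, 1]

Step 1 — from the characteristic polynomial, algebraic multiplicity of λ = 2 is 5. From dim ker(M − (2)·I) = 3, there are exactly 3 Jordan blocks for λ = 2.
Step 2 — from the minimal polynomial, the factor (x − 2)^2 tells us the largest block for λ = 2 has size 2.
Step 3 — with total size 5, 3 blocks, and largest block 2, the block sizes (in nonincreasing order) are [2, 2, 1].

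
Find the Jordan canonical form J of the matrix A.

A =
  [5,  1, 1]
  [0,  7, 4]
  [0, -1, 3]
J_3(5)

The characteristic polynomial is
  det(x·I − A) = x^3 - 15*x^2 + 75*x - 125 = (x - 5)^3

Eigenvalues and multiplicities (the geometric multiplicity of λ is n − rank(A − λI), which equals the number of Jordan blocks for λ):
  λ = 5: algebraic multiplicity = 3, geometric multiplicity = 1

Determining the block sizes for each eigenvalue:
  λ = 5: one block (gm = 1), so the single block has size am = 3 → block sizes [3]

Assembling the blocks gives a Jordan form
J =
  [5, 1, 0]
  [0, 5, 1]
  [0, 0, 5]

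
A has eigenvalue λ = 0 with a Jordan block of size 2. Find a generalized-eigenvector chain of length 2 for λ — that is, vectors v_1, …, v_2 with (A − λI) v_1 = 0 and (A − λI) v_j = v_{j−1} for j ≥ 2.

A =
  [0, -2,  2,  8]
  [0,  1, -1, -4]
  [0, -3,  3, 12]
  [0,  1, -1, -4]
A Jordan chain for λ = 0 of length 2:
v_1 = (-2, 1, -3, 1)ᵀ
v_2 = (0, 1, 0, 0)ᵀ

Let N = A − (0)·I. We want v_2 with N^2 v_2 = 0 but N^1 v_2 ≠ 0; then v_{j-1} := N · v_j for j = 2, …, 2.

Pick v_2 = (0, 1, 0, 0)ᵀ.
Then v_1 = N · v_2 = (-2, 1, -3, 1)ᵀ.

Sanity check: (A − (0)·I) v_1 = (0, 0, 0, 0)ᵀ = 0. ✓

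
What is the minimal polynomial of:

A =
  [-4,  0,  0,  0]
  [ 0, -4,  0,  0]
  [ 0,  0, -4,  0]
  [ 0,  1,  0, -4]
x^2 + 8*x + 16

The characteristic polynomial is χ_A(x) = (x + 4)^4, so the eigenvalues are known. The minimal polynomial is
  m_A(x) = Π_λ (x − λ)^{k_λ}
where k_λ is the size of the *largest* Jordan block for λ (equivalently, the smallest k with (A − λI)^k v = 0 for every generalised eigenvector v of λ).

  λ = -4: largest Jordan block has size 2, contributing (x + 4)^2

So m_A(x) = (x + 4)^2 = x^2 + 8*x + 16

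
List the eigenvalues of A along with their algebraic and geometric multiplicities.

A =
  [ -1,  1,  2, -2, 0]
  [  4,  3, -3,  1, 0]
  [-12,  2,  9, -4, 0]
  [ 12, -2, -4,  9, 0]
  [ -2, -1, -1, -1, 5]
λ = 5: alg = 5, geom = 3

Step 1 — factor the characteristic polynomial to read off the algebraic multiplicities:
  χ_A(x) = (x - 5)^5

Step 2 — compute geometric multiplicities via the rank-nullity identity g(λ) = n − rank(A − λI):
  rank(A − (5)·I) = 2, so dim ker(A − (5)·I) = n − 2 = 3

Summary:
  λ = 5: algebraic multiplicity = 5, geometric multiplicity = 3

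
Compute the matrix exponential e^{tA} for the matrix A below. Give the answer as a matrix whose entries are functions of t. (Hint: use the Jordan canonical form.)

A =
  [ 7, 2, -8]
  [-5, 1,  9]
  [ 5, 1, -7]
e^{tA} =
  [2*exp(2*t) - exp(-3*t), 2*t*exp(2*t), 2*t*exp(2*t) - 2*exp(2*t) + 2*exp(-3*t)]
  [-exp(2*t) + exp(-3*t), -t*exp(2*t) + exp(2*t), -t*exp(2*t) + 2*exp(2*t) - 2*exp(-3*t)]
  [exp(2*t) - exp(-3*t), t*exp(2*t), t*exp(2*t) - exp(2*t) + 2*exp(-3*t)]

Strategy: write A = P · J · P⁻¹ where J is a Jordan canonical form, so e^{tA} = P · e^{tJ} · P⁻¹, and e^{tJ} can be computed block-by-block.

A has Jordan form
J =
  [-3, 0, 0]
  [ 0, 2, 1]
  [ 0, 0, 2]
(up to reordering of blocks).

Per-block formulas:
  For a 2×2 Jordan block J_2(2): exp(t · J_2(2)) = e^(2t)·(I + t·N), where N is the 2×2 nilpotent shift.
  For a 1×1 block at λ = -3: exp(t · [-3]) = [e^(-3t)].

After assembling e^{tJ} and conjugating by P, we get:

e^{tA} =
  [2*exp(2*t) - exp(-3*t), 2*t*exp(2*t), 2*t*exp(2*t) - 2*exp(2*t) + 2*exp(-3*t)]
  [-exp(2*t) + exp(-3*t), -t*exp(2*t) + exp(2*t), -t*exp(2*t) + 2*exp(2*t) - 2*exp(-3*t)]
  [exp(2*t) - exp(-3*t), t*exp(2*t), t*exp(2*t) - exp(2*t) + 2*exp(-3*t)]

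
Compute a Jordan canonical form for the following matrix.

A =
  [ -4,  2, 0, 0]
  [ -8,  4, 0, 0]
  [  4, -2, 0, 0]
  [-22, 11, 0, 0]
J_2(0) ⊕ J_1(0) ⊕ J_1(0)

The characteristic polynomial is
  det(x·I − A) = x^4

Eigenvalues and multiplicities (the geometric multiplicity of λ is n − rank(A − λI), which equals the number of Jordan blocks for λ):
  λ = 0: algebraic multiplicity = 4, geometric multiplicity = 3

Determining the block sizes for each eigenvalue:
  λ = 0: 3 blocks summing to 4 forces exactly one block of size 2 and the rest size 1 → block sizes [2, 1, 1]

Assembling the blocks gives a Jordan form
J =
  [0, 1, 0, 0]
  [0, 0, 0, 0]
  [0, 0, 0, 0]
  [0, 0, 0, 0]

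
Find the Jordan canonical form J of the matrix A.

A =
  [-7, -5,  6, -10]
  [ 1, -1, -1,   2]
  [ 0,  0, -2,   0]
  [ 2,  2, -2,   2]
J_3(-2) ⊕ J_1(-2)

The characteristic polynomial is
  det(x·I − A) = x^4 + 8*x^3 + 24*x^2 + 32*x + 16 = (x + 2)^4

Eigenvalues and multiplicities (the geometric multiplicity of λ is n − rank(A − λI), which equals the number of Jordan blocks for λ):
  λ = -2: algebraic multiplicity = 4, geometric multiplicity = 2

Determining the block sizes for each eigenvalue:
  λ = -2: with am = 4 and gm = 2, the partition is not yet determined (e.g. several partitions of 4 into 2 parts exist). Let N = A − (-2)·I. Computing rank(N^1) = 2, rank(N^2) = 1, rank(N^3) = 0; the number of blocks of size ≥ j is rank(N^{j−1}) − rank(N^j), giving [2, 1, 1]. So we have 1 block(s) of size 3, 1 block(s) of size 1 → block sizes [3, 1]

Assembling the blocks gives a Jordan form
J =
  [-2,  1,  0,  0]
  [ 0, -2,  1,  0]
  [ 0,  0, -2,  0]
  [ 0,  0,  0, -2]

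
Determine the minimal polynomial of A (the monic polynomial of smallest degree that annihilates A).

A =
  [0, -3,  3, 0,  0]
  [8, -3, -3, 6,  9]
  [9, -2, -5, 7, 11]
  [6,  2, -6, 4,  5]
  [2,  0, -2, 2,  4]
x^3

The characteristic polynomial is χ_A(x) = x^5, so the eigenvalues are known. The minimal polynomial is
  m_A(x) = Π_λ (x − λ)^{k_λ}
where k_λ is the size of the *largest* Jordan block for λ (equivalently, the smallest k with (A − λI)^k v = 0 for every generalised eigenvector v of λ).

  λ = 0: largest Jordan block has size 3, contributing (x − 0)^3

So m_A(x) = x^3 = x^3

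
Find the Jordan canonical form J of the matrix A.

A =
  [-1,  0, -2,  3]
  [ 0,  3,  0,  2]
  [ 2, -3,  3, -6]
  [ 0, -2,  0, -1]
J_2(1) ⊕ J_2(1)

The characteristic polynomial is
  det(x·I − A) = x^4 - 4*x^3 + 6*x^2 - 4*x + 1 = (x - 1)^4

Eigenvalues and multiplicities (the geometric multiplicity of λ is n − rank(A − λI), which equals the number of Jordan blocks for λ):
  λ = 1: algebraic multiplicity = 4, geometric multiplicity = 2

Determining the block sizes for each eigenvalue:
  λ = 1: with am = 4 and gm = 2, the partition is not yet determined (e.g. several partitions of 4 into 2 parts exist). Let N = A − (1)·I. Computing rank(N^1) = 2, rank(N^2) = 0; the number of blocks of size ≥ j is rank(N^{j−1}) − rank(N^j), giving [2, 2]. So we have 2 block(s) of size 2 → block sizes [2, 2]

Assembling the blocks gives a Jordan form
J =
  [1, 1, 0, 0]
  [0, 1, 0, 0]
  [0, 0, 1, 1]
  [0, 0, 0, 1]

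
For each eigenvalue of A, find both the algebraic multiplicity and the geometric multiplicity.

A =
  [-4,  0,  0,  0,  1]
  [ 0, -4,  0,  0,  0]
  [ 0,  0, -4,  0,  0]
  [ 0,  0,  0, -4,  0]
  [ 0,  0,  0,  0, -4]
λ = -4: alg = 5, geom = 4

Step 1 — factor the characteristic polynomial to read off the algebraic multiplicities:
  χ_A(x) = (x + 4)^5

Step 2 — compute geometric multiplicities via the rank-nullity identity g(λ) = n − rank(A − λI):
  rank(A − (-4)·I) = 1, so dim ker(A − (-4)·I) = n − 1 = 4

Summary:
  λ = -4: algebraic multiplicity = 5, geometric multiplicity = 4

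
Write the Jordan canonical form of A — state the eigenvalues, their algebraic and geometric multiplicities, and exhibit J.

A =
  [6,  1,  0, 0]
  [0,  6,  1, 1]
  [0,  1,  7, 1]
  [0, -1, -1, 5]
J_3(6) ⊕ J_1(6)

The characteristic polynomial is
  det(x·I − A) = x^4 - 24*x^3 + 216*x^2 - 864*x + 1296 = (x - 6)^4

Eigenvalues and multiplicities (the geometric multiplicity of λ is n − rank(A − λI), which equals the number of Jordan blocks for λ):
  λ = 6: algebraic multiplicity = 4, geometric multiplicity = 2

Determining the block sizes for each eigenvalue:
  λ = 6: with am = 4 and gm = 2, the partition is not yet determined (e.g. several partitions of 4 into 2 parts exist). Let N = A − (6)·I. Computing rank(N^1) = 2, rank(N^2) = 1, rank(N^3) = 0; the number of blocks of size ≥ j is rank(N^{j−1}) − rank(N^j), giving [2, 1, 1]. So we have 1 block(s) of size 3, 1 block(s) of size 1 → block sizes [3, 1]

Assembling the blocks gives a Jordan form
J =
  [6, 1, 0, 0]
  [0, 6, 1, 0]
  [0, 0, 6, 0]
  [0, 0, 0, 6]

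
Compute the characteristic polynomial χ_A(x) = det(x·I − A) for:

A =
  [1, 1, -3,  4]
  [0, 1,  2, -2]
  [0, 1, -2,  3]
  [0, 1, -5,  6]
x^4 - 6*x^3 + 12*x^2 - 10*x + 3

Expanding det(x·I − A) (e.g. by cofactor expansion or by noting that A is similar to its Jordan form J, which has the same characteristic polynomial as A) gives
  χ_A(x) = x^4 - 6*x^3 + 12*x^2 - 10*x + 3
which factors as (x - 3)*(x - 1)^3. The eigenvalues (with algebraic multiplicities) are λ = 1 with multiplicity 3, λ = 3 with multiplicity 1.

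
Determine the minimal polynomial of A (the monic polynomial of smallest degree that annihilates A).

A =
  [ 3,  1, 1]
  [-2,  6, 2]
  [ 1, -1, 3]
x^2 - 8*x + 16

The characteristic polynomial is χ_A(x) = (x - 4)^3, so the eigenvalues are known. The minimal polynomial is
  m_A(x) = Π_λ (x − λ)^{k_λ}
where k_λ is the size of the *largest* Jordan block for λ (equivalently, the smallest k with (A − λI)^k v = 0 for every generalised eigenvector v of λ).

  λ = 4: largest Jordan block has size 2, contributing (x − 4)^2

So m_A(x) = (x - 4)^2 = x^2 - 8*x + 16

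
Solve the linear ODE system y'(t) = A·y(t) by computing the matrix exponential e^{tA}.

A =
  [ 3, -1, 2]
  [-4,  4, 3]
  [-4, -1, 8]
e^{tA} =
  [-2*t*exp(5*t) + exp(5*t), t^2*exp(5*t)/2 - t*exp(5*t), -t^2*exp(5*t)/2 + 2*t*exp(5*t)]
  [-4*t*exp(5*t), t^2*exp(5*t) - t*exp(5*t) + exp(5*t), -t^2*exp(5*t) + 3*t*exp(5*t)]
  [-4*t*exp(5*t), t^2*exp(5*t) - t*exp(5*t), -t^2*exp(5*t) + 3*t*exp(5*t) + exp(5*t)]

Strategy: write A = P · J · P⁻¹ where J is a Jordan canonical form, so e^{tA} = P · e^{tJ} · P⁻¹, and e^{tJ} can be computed block-by-block.

A has Jordan form
J =
  [5, 1, 0]
  [0, 5, 1]
  [0, 0, 5]
(up to reordering of blocks).

Per-block formulas:
  For a 3×3 Jordan block J_3(5): exp(t · J_3(5)) = e^(5t)·(I + t·N + (t^2/2)·N^2), where N is the 3×3 nilpotent shift.

After assembling e^{tJ} and conjugating by P, we get:

e^{tA} =
  [-2*t*exp(5*t) + exp(5*t), t^2*exp(5*t)/2 - t*exp(5*t), -t^2*exp(5*t)/2 + 2*t*exp(5*t)]
  [-4*t*exp(5*t), t^2*exp(5*t) - t*exp(5*t) + exp(5*t), -t^2*exp(5*t) + 3*t*exp(5*t)]
  [-4*t*exp(5*t), t^2*exp(5*t) - t*exp(5*t), -t^2*exp(5*t) + 3*t*exp(5*t) + exp(5*t)]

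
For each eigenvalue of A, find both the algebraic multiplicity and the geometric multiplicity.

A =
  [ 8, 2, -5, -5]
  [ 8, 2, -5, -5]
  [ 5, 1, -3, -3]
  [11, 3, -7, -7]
λ = 0: alg = 4, geom = 2

Step 1 — factor the characteristic polynomial to read off the algebraic multiplicities:
  χ_A(x) = x^4

Step 2 — compute geometric multiplicities via the rank-nullity identity g(λ) = n − rank(A − λI):
  rank(A − (0)·I) = 2, so dim ker(A − (0)·I) = n − 2 = 2

Summary:
  λ = 0: algebraic multiplicity = 4, geometric multiplicity = 2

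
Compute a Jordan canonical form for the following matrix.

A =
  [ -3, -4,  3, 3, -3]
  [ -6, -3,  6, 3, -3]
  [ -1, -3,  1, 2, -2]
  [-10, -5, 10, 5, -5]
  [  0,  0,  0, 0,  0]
J_2(0) ⊕ J_2(0) ⊕ J_1(0)

The characteristic polynomial is
  det(x·I − A) = x^5

Eigenvalues and multiplicities (the geometric multiplicity of λ is n − rank(A − λI), which equals the number of Jordan blocks for λ):
  λ = 0: algebraic multiplicity = 5, geometric multiplicity = 3

Determining the block sizes for each eigenvalue:
  λ = 0: with am = 5 and gm = 3, the partition is not yet determined (e.g. several partitions of 5 into 3 parts exist). Let N = A − (0)·I. Computing rank(N^1) = 2, rank(N^2) = 0; the number of blocks of size ≥ j is rank(N^{j−1}) − rank(N^j), giving [3, 2]. So we have 2 block(s) of size 2, 1 block(s) of size 1 → block sizes [2, 2, 1]

Assembling the blocks gives a Jordan form
J =
  [0, 1, 0, 0, 0]
  [0, 0, 0, 0, 0]
  [0, 0, 0, 1, 0]
  [0, 0, 0, 0, 0]
  [0, 0, 0, 0, 0]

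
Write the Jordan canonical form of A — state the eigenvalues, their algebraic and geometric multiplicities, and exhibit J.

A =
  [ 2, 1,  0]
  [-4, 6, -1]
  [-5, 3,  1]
J_3(3)

The characteristic polynomial is
  det(x·I − A) = x^3 - 9*x^2 + 27*x - 27 = (x - 3)^3

Eigenvalues and multiplicities (the geometric multiplicity of λ is n − rank(A − λI), which equals the number of Jordan blocks for λ):
  λ = 3: algebraic multiplicity = 3, geometric multiplicity = 1

Determining the block sizes for each eigenvalue:
  λ = 3: one block (gm = 1), so the single block has size am = 3 → block sizes [3]

Assembling the blocks gives a Jordan form
J =
  [3, 1, 0]
  [0, 3, 1]
  [0, 0, 3]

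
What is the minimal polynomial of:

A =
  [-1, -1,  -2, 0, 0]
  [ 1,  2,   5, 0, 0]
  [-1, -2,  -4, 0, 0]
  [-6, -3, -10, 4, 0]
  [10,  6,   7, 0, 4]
x^4 - x^3 - 9*x^2 - 11*x - 4

The characteristic polynomial is χ_A(x) = (x - 4)^2*(x + 1)^3, so the eigenvalues are known. The minimal polynomial is
  m_A(x) = Π_λ (x − λ)^{k_λ}
where k_λ is the size of the *largest* Jordan block for λ (equivalently, the smallest k with (A − λI)^k v = 0 for every generalised eigenvector v of λ).

  λ = -1: largest Jordan block has size 3, contributing (x + 1)^3
  λ = 4: largest Jordan block has size 1, contributing (x − 4)

So m_A(x) = (x - 4)*(x + 1)^3 = x^4 - x^3 - 9*x^2 - 11*x - 4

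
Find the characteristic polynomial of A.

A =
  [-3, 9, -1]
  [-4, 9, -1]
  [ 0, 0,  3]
x^3 - 9*x^2 + 27*x - 27

Expanding det(x·I − A) (e.g. by cofactor expansion or by noting that A is similar to its Jordan form J, which has the same characteristic polynomial as A) gives
  χ_A(x) = x^3 - 9*x^2 + 27*x - 27
which factors as (x - 3)^3. The eigenvalues (with algebraic multiplicities) are λ = 3 with multiplicity 3.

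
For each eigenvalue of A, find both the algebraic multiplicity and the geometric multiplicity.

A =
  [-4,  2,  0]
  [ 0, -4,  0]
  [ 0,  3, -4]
λ = -4: alg = 3, geom = 2

Step 1 — factor the characteristic polynomial to read off the algebraic multiplicities:
  χ_A(x) = (x + 4)^3

Step 2 — compute geometric multiplicities via the rank-nullity identity g(λ) = n − rank(A − λI):
  rank(A − (-4)·I) = 1, so dim ker(A − (-4)·I) = n − 1 = 2

Summary:
  λ = -4: algebraic multiplicity = 3, geometric multiplicity = 2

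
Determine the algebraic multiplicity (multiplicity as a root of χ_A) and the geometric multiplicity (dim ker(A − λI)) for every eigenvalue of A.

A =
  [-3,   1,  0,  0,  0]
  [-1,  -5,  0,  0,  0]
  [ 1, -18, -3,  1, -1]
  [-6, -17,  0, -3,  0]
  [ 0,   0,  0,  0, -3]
λ = -4: alg = 2, geom = 1; λ = -3: alg = 3, geom = 2

Step 1 — factor the characteristic polynomial to read off the algebraic multiplicities:
  χ_A(x) = (x + 3)^3*(x + 4)^2

Step 2 — compute geometric multiplicities via the rank-nullity identity g(λ) = n − rank(A − λI):
  rank(A − (-4)·I) = 4, so dim ker(A − (-4)·I) = n − 4 = 1
  rank(A − (-3)·I) = 3, so dim ker(A − (-3)·I) = n − 3 = 2

Summary:
  λ = -4: algebraic multiplicity = 2, geometric multiplicity = 1
  λ = -3: algebraic multiplicity = 3, geometric multiplicity = 2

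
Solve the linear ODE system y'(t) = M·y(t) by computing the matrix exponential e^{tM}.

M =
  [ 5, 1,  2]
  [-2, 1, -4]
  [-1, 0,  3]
e^{tM} =
  [2*t*exp(3*t) + exp(3*t), t*exp(3*t), 2*t*exp(3*t)]
  [2*t^2*exp(3*t) - 2*t*exp(3*t), t^2*exp(3*t) - 2*t*exp(3*t) + exp(3*t), 2*t^2*exp(3*t) - 4*t*exp(3*t)]
  [-t^2*exp(3*t) - t*exp(3*t), -t^2*exp(3*t)/2, -t^2*exp(3*t) + exp(3*t)]

Strategy: write M = P · J · P⁻¹ where J is a Jordan canonical form, so e^{tM} = P · e^{tJ} · P⁻¹, and e^{tJ} can be computed block-by-block.

M has Jordan form
J =
  [3, 1, 0]
  [0, 3, 1]
  [0, 0, 3]
(up to reordering of blocks).

Per-block formulas:
  For a 3×3 Jordan block J_3(3): exp(t · J_3(3)) = e^(3t)·(I + t·N + (t^2/2)·N^2), where N is the 3×3 nilpotent shift.

After assembling e^{tJ} and conjugating by P, we get:

e^{tM} =
  [2*t*exp(3*t) + exp(3*t), t*exp(3*t), 2*t*exp(3*t)]
  [2*t^2*exp(3*t) - 2*t*exp(3*t), t^2*exp(3*t) - 2*t*exp(3*t) + exp(3*t), 2*t^2*exp(3*t) - 4*t*exp(3*t)]
  [-t^2*exp(3*t) - t*exp(3*t), -t^2*exp(3*t)/2, -t^2*exp(3*t) + exp(3*t)]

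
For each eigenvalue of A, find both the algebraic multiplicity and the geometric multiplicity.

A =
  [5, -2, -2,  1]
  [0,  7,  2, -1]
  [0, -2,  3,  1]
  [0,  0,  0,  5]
λ = 5: alg = 4, geom = 3

Step 1 — factor the characteristic polynomial to read off the algebraic multiplicities:
  χ_A(x) = (x - 5)^4

Step 2 — compute geometric multiplicities via the rank-nullity identity g(λ) = n − rank(A − λI):
  rank(A − (5)·I) = 1, so dim ker(A − (5)·I) = n − 1 = 3

Summary:
  λ = 5: algebraic multiplicity = 4, geometric multiplicity = 3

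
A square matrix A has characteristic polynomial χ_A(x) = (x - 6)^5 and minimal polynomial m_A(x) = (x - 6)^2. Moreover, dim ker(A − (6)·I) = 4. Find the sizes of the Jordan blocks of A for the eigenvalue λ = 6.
Block sizes for λ = 6: [2, 1, 1, 1]

Step 1 — from the characteristic polynomial, algebraic multiplicity of λ = 6 is 5. From dim ker(A − (6)·I) = 4, there are exactly 4 Jordan blocks for λ = 6.
Step 2 — from the minimal polynomial, the factor (x − 6)^2 tells us the largest block for λ = 6 has size 2.
Step 3 — with total size 5, 4 blocks, and largest block 2, the block sizes (in nonincreasing order) are [2, 1, 1, 1].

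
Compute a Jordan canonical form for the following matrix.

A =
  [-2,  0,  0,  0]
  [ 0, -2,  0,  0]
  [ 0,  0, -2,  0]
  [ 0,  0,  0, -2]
J_1(-2) ⊕ J_1(-2) ⊕ J_1(-2) ⊕ J_1(-2)

The characteristic polynomial is
  det(x·I − A) = x^4 + 8*x^3 + 24*x^2 + 32*x + 16 = (x + 2)^4

Eigenvalues and multiplicities (the geometric multiplicity of λ is n − rank(A − λI), which equals the number of Jordan blocks for λ):
  λ = -2: algebraic multiplicity = 4, geometric multiplicity = 4

Determining the block sizes for each eigenvalue:
  λ = -2: gm = am = 4, so every block has size 1 → block sizes [1, 1, 1, 1]

Assembling the blocks gives a Jordan form
J =
  [-2,  0,  0,  0]
  [ 0, -2,  0,  0]
  [ 0,  0, -2,  0]
  [ 0,  0,  0, -2]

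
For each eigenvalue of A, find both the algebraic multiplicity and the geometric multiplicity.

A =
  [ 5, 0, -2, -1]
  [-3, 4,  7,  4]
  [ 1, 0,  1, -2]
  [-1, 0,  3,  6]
λ = 4: alg = 4, geom = 2

Step 1 — factor the characteristic polynomial to read off the algebraic multiplicities:
  χ_A(x) = (x - 4)^4

Step 2 — compute geometric multiplicities via the rank-nullity identity g(λ) = n − rank(A − λI):
  rank(A − (4)·I) = 2, so dim ker(A − (4)·I) = n − 2 = 2

Summary:
  λ = 4: algebraic multiplicity = 4, geometric multiplicity = 2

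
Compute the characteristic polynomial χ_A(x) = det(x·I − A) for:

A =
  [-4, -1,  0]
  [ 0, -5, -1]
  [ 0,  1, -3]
x^3 + 12*x^2 + 48*x + 64

Expanding det(x·I − A) (e.g. by cofactor expansion or by noting that A is similar to its Jordan form J, which has the same characteristic polynomial as A) gives
  χ_A(x) = x^3 + 12*x^2 + 48*x + 64
which factors as (x + 4)^3. The eigenvalues (with algebraic multiplicities) are λ = -4 with multiplicity 3.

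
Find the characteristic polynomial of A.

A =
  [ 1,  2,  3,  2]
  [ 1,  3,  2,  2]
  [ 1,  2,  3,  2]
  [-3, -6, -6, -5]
x^4 - 2*x^3 + x^2

Expanding det(x·I − A) (e.g. by cofactor expansion or by noting that A is similar to its Jordan form J, which has the same characteristic polynomial as A) gives
  χ_A(x) = x^4 - 2*x^3 + x^2
which factors as x^2*(x - 1)^2. The eigenvalues (with algebraic multiplicities) are λ = 0 with multiplicity 2, λ = 1 with multiplicity 2.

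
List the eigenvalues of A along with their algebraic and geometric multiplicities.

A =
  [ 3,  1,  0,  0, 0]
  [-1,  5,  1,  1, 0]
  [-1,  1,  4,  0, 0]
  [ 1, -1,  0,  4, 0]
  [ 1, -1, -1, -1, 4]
λ = 4: alg = 5, geom = 3

Step 1 — factor the characteristic polynomial to read off the algebraic multiplicities:
  χ_A(x) = (x - 4)^5

Step 2 — compute geometric multiplicities via the rank-nullity identity g(λ) = n − rank(A − λI):
  rank(A − (4)·I) = 2, so dim ker(A − (4)·I) = n − 2 = 3

Summary:
  λ = 4: algebraic multiplicity = 5, geometric multiplicity = 3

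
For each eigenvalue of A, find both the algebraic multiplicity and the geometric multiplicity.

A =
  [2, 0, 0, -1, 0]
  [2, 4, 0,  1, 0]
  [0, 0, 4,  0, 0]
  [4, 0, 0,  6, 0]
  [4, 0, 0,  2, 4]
λ = 4: alg = 5, geom = 4

Step 1 — factor the characteristic polynomial to read off the algebraic multiplicities:
  χ_A(x) = (x - 4)^5

Step 2 — compute geometric multiplicities via the rank-nullity identity g(λ) = n − rank(A − λI):
  rank(A − (4)·I) = 1, so dim ker(A − (4)·I) = n − 1 = 4

Summary:
  λ = 4: algebraic multiplicity = 5, geometric multiplicity = 4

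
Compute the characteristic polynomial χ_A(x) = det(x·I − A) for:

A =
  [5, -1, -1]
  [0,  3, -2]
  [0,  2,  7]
x^3 - 15*x^2 + 75*x - 125

Expanding det(x·I − A) (e.g. by cofactor expansion or by noting that A is similar to its Jordan form J, which has the same characteristic polynomial as A) gives
  χ_A(x) = x^3 - 15*x^2 + 75*x - 125
which factors as (x - 5)^3. The eigenvalues (with algebraic multiplicities) are λ = 5 with multiplicity 3.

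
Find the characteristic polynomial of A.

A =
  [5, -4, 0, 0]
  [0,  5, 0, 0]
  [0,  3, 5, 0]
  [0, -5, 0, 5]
x^4 - 20*x^3 + 150*x^2 - 500*x + 625

Expanding det(x·I − A) (e.g. by cofactor expansion or by noting that A is similar to its Jordan form J, which has the same characteristic polynomial as A) gives
  χ_A(x) = x^4 - 20*x^3 + 150*x^2 - 500*x + 625
which factors as (x - 5)^4. The eigenvalues (with algebraic multiplicities) are λ = 5 with multiplicity 4.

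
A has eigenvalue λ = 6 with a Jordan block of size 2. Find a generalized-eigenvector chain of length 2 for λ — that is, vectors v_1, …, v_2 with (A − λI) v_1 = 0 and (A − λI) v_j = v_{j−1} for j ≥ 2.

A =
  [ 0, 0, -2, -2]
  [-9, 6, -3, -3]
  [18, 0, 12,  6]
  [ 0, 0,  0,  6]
A Jordan chain for λ = 6 of length 2:
v_1 = (-6, -9, 18, 0)ᵀ
v_2 = (1, 0, 0, 0)ᵀ

Let N = A − (6)·I. We want v_2 with N^2 v_2 = 0 but N^1 v_2 ≠ 0; then v_{j-1} := N · v_j for j = 2, …, 2.

Pick v_2 = (1, 0, 0, 0)ᵀ.
Then v_1 = N · v_2 = (-6, -9, 18, 0)ᵀ.

Sanity check: (A − (6)·I) v_1 = (0, 0, 0, 0)ᵀ = 0. ✓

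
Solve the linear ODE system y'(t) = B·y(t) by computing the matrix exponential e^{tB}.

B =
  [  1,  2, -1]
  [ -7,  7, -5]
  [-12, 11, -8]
e^{tB} =
  [-t^2/2 + t + 1, 5*t^2/2 + 2*t, -3*t^2/2 - t]
  [2*t^2 - 7*t, -10*t^2 + 7*t + 1, 6*t^2 - 5*t]
  [7*t^2/2 - 12*t, -35*t^2/2 + 11*t, 21*t^2/2 - 8*t + 1]

Strategy: write B = P · J · P⁻¹ where J is a Jordan canonical form, so e^{tB} = P · e^{tJ} · P⁻¹, and e^{tJ} can be computed block-by-block.

B has Jordan form
J =
  [0, 1, 0]
  [0, 0, 1]
  [0, 0, 0]
(up to reordering of blocks).

Per-block formulas:
  For a 3×3 Jordan block J_3(0): exp(t · J_3(0)) = e^(0t)·(I + t·N + (t^2/2)·N^2), where N is the 3×3 nilpotent shift.

After assembling e^{tJ} and conjugating by P, we get:

e^{tB} =
  [-t^2/2 + t + 1, 5*t^2/2 + 2*t, -3*t^2/2 - t]
  [2*t^2 - 7*t, -10*t^2 + 7*t + 1, 6*t^2 - 5*t]
  [7*t^2/2 - 12*t, -35*t^2/2 + 11*t, 21*t^2/2 - 8*t + 1]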